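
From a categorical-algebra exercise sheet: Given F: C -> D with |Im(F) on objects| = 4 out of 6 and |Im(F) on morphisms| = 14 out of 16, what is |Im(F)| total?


The image of F consists of distinct objects and distinct morphisms.
|Im(F)| on objects = 4
|Im(F)| on morphisms = 14
Total image cardinality = 4 + 14 = 18

18


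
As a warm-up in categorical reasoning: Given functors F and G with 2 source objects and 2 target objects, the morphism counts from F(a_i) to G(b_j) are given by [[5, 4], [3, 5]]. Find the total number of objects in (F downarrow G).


Objects of (F downarrow G) are triples (a, b, h: F(a)->G(b)).
The count equals the sum of all entries in the hom-matrix.
sum(row 0) = 9
sum(row 1) = 8
Grand total = 17

17


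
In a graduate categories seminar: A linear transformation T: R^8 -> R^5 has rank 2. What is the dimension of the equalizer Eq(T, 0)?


The equalizer of f and the zero map is ker(f).
By the rank-nullity theorem: dim(ker(f)) = dim(domain) - rank(f).
dim(ker(f)) = 8 - 2 = 6

6


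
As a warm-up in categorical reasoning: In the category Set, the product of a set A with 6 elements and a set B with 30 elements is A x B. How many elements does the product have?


In Set, the product A x B is the Cartesian product.
By the universal property, |A x B| = |A| * |B|.
|A x B| = 6 * 30 = 180

180


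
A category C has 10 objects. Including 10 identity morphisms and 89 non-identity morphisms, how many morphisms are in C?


Each object has an identity morphism, giving 10 identities.
Adding the 89 non-identity morphisms:
Total = 10 + 89 = 99

99


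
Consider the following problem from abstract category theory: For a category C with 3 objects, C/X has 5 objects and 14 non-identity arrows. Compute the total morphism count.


In the slice category C/X, objects are morphisms to X.
Identity morphisms: 5 (one per object of C/X).
Non-identity morphisms: 14.
Total = 5 + 14 = 19

19


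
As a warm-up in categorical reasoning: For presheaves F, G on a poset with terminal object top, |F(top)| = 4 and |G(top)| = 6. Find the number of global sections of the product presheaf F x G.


Global sections of a presheaf on a poset with terminal top satisfy
Gamma(H) ~ H(top). Presheaves admit pointwise products, so
(F x G)(top) = F(top) x G(top) (Cartesian product).
|Gamma(F x G)| = |F(top)| * |G(top)| = 4 * 6 = 24.

24


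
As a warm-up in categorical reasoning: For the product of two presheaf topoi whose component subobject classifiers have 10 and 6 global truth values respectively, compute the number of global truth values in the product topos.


In a product of presheaf topoi E_1 x E_2, the subobject classifier
is Omega = Omega_1 x Omega_2 (componentwise), so
|Omega(top)| = |Omega_1(top_1)| * |Omega_2(top_2)|.
= 10 * 6 = 60.

60


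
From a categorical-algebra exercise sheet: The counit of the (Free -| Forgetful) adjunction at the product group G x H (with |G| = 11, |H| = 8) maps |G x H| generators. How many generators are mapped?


The counit epsilon_K: F(U(K)) -> K of the Free-Forgetful adjunction
maps |K| generators of F(U(K)) into K. For K = G x H (the product group),
|G x H| = |G| * |H|.
Total generators mapped = 11 * 8 = 88.

88


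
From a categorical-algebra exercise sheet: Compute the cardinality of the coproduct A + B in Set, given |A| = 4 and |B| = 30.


In Set, the coproduct A + B is the disjoint union.
|A + B| = |A| + |B| = 4 + 30 = 34

34


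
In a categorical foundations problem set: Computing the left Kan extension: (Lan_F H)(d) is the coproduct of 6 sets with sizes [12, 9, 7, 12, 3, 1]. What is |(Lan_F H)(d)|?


Pointwise, the left Kan extension (Lan_F H)(d) is the colimit, indexed
by the comma category (F downarrow d), of H composed with the
projection (F downarrow d) -> C. Here that colimit is given
as a coproduct (disjoint union) of sets, so its cardinality is the
sum of the sizes of the summands.
Coproduct of sets with sizes: 12 + 9 + 7 + 12 + 3 + 1
= 44

44


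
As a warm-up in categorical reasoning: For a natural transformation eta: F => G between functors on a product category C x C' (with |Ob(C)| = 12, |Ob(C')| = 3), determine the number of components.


A natural transformation eta: F => G assigns one component morphism per
object of the domain category.
The domain is the product category C x C', so
|Ob(C x C')| = |Ob(C)| * |Ob(C')| = 12 * 3 = 36.
Therefore eta has 36 component morphisms.

36


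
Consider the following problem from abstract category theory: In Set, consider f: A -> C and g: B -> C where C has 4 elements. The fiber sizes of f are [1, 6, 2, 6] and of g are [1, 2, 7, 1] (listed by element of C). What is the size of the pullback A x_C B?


The pullback A x_C B consists of pairs (a, b) with f(a) = g(b).
For each element c in C, the fiber product has |f^-1(c)| * |g^-1(c)| elements.
Summing over C: 1 * 1 + 6 * 2 + 2 * 7 + 6 * 1
= 1 + 12 + 14 + 6 = 33

33


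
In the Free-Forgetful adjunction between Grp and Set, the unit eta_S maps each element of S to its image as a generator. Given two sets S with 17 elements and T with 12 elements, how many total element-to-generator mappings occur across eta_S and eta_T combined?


The unit eta_X: X -> U(F(X)) of the Free-Forgetful adjunction
maps each element of X to a generator of F(X). For X = S + T (disjoint
union in Set), |S + T| = |S| + |T|.
Total mappings = 17 + 12 = 29.

29


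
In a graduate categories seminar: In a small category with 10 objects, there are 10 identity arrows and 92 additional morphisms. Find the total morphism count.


Each object has an identity morphism, giving 10 identities.
Adding the 92 non-identity morphisms:
Total = 10 + 92 = 102

102


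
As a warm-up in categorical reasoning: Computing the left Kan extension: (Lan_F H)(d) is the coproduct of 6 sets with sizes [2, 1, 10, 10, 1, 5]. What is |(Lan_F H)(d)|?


Pointwise, the left Kan extension (Lan_F H)(d) is the colimit, indexed
by the comma category (F downarrow d), of H composed with the
projection (F downarrow d) -> C. Here that colimit is given
as a coproduct (disjoint union) of sets, so its cardinality is the
sum of the sizes of the summands.
Coproduct of sets with sizes: 2 + 1 + 10 + 10 + 1 + 5
= 29

29


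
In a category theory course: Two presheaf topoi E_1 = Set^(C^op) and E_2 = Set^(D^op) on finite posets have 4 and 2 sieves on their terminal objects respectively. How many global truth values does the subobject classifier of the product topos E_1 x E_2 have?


In a product of presheaf topoi E_1 x E_2, the subobject classifier
is Omega = Omega_1 x Omega_2 (componentwise), so
|Omega(top)| = |Omega_1(top_1)| * |Omega_2(top_2)|.
= 4 * 2 = 8.

8


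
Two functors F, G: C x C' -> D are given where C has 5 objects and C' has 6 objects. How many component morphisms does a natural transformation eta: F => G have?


A natural transformation eta: F => G assigns one component morphism per
object of the domain category.
The domain is the product category C x C', so
|Ob(C x C')| = |Ob(C)| * |Ob(C')| = 5 * 6 = 30.
Therefore eta has 30 component morphisms.

30


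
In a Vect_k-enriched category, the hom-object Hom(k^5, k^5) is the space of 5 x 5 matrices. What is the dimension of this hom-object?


In Vect-enriched categories, Hom(k^n, k^m) is the space of m x n matrices.
dim(Hom(k^5, k^5)) = 5 * 5 = 25

25


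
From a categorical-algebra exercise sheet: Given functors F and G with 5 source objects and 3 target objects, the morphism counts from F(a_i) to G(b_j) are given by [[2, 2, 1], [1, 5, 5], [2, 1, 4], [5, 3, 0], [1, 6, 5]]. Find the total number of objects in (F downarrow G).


Objects of (F downarrow G) are triples (a, b, h: F(a)->G(b)).
The count equals the sum of all entries in the hom-matrix.
sum(row 0) = 5
sum(row 1) = 11
sum(row 2) = 7
sum(row 3) = 8
sum(row 4) = 12
Grand total = 43

43


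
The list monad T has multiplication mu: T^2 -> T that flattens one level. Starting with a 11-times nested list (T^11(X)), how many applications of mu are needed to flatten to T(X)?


Each application of mu: T^2 -> T removes one layer of nesting.
Starting at depth 11 (i.e., T^11(X)), we need to reach T(X).
Number of mu applications = 11 - 1 = 10

10


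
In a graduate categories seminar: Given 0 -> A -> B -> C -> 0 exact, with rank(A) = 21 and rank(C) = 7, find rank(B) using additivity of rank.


For a short exact sequence 0 -> A -> B -> C -> 0,
rank is additive: rank(B) = rank(A) + rank(C).
rank(B) = 21 + 7 = 28

28


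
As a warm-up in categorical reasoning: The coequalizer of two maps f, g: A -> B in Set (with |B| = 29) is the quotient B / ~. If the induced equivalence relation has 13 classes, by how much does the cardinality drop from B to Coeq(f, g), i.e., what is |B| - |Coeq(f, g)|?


The coequalizer Coeq(f, g) = B / ~ has one element per equivalence class.
|B| = 29, |Coeq(f, g)| = 13.
|B| - |Coeq(f, g)| = 29 - 13 = 16.

16


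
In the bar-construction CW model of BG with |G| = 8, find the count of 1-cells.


In the bar-construction CW model of BG, the n-cells are indexed by
n-tuples [g_1|...|g_n] of non-identity elements of G (degenerate
simplices with some g_i = e do not contribute cells), so there are
(|G| - 1)^n n-cells.
For dim = 1 with |G| = 8:
cells = (8 - 1)^1 = 7^1 = 7

7


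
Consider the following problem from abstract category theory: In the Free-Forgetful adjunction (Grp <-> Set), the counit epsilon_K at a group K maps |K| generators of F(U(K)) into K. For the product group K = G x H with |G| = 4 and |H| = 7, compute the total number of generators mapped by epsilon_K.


The counit epsilon_K: F(U(K)) -> K of the Free-Forgetful adjunction
maps |K| generators of F(U(K)) into K. For K = G x H (the product group),
|G x H| = |G| * |H|.
Total generators mapped = 4 * 7 = 28.

28


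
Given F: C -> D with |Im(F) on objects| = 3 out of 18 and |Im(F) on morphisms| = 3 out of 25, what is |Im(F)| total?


The image of F consists of distinct objects and distinct morphisms.
|Im(F)| on objects = 3
|Im(F)| on morphisms = 3
Total image cardinality = 3 + 3 = 6

6


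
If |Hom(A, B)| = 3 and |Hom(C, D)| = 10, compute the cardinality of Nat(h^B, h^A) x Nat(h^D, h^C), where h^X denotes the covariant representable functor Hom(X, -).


By the Yoneda lemma, Nat(h^B, h^A) is isomorphic to Hom(A, B),
so |Nat(h^B, h^A)| = |Hom(A, B)| and |Nat(h^D, h^C)| = |Hom(C, D)|.
|Hom(A, B)| = 3, |Hom(C, D)| = 10.
|Nat(h^B, h^A) x Nat(h^D, h^C)| = 3 * 10 = 30

30


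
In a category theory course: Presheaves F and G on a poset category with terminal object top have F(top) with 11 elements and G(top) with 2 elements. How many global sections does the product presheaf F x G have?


Global sections of a presheaf on a poset with terminal top satisfy
Gamma(H) ~ H(top). Presheaves admit pointwise products, so
(F x G)(top) = F(top) x G(top) (Cartesian product).
|Gamma(F x G)| = |F(top)| * |G(top)| = 11 * 2 = 22.

22


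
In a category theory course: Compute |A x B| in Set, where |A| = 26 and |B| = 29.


In Set, the product A x B is the Cartesian product.
By the universal property, |A x B| = |A| * |B|.
|A x B| = 26 * 29 = 754

754


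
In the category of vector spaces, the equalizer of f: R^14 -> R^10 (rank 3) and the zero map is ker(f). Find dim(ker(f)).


The equalizer of f and the zero map is ker(f).
By the rank-nullity theorem: dim(ker(f)) = dim(domain) - rank(f).
dim(ker(f)) = 14 - 3 = 11

11


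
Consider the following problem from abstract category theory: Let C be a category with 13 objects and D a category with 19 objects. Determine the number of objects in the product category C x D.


The product category C x D has objects that are pairs (c, d).
Number of pairs = |Ob(C)| * |Ob(D)| = 13 * 19 = 247

247


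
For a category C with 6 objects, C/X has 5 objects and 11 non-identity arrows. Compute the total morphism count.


In the slice category C/X, objects are morphisms to X.
Identity morphisms: 5 (one per object of C/X).
Non-identity morphisms: 11.
Total = 5 + 11 = 16

16


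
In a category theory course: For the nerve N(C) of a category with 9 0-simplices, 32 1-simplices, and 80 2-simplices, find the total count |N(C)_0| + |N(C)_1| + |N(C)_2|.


The 2-skeleton of the nerve N(C) consists of simplices in dimensions 0, 1, 2:
  |N(C)_0| = 9 (objects)
  |N(C)_1| = 32 (morphisms)
  |N(C)_2| = 80 (composable pairs)
Total = 9 + 32 + 80 = 121

121


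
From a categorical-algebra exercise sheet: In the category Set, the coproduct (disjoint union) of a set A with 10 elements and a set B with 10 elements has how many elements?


In Set, the coproduct A + B is the disjoint union.
|A + B| = |A| + |B| = 10 + 10 = 20

20


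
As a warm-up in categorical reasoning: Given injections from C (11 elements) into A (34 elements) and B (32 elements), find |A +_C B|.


The pushout A +_C B identifies the images of C in A and B.
|A +_C B| = |A| + |B| - |C| (for injections).
= 34 + 32 - 11 = 55

55


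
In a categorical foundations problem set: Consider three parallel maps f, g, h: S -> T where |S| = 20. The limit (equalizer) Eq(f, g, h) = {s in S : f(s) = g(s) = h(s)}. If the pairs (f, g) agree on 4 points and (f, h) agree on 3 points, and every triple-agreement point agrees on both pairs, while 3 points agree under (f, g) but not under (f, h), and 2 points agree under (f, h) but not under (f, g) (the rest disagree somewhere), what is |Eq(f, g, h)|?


Eq(f, g, h) is the triple-agreement set: points in S where all three
maps take the same value. Using inclusion-exclusion on the pairwise data:
Pair (f, g) agrees on 4 points; pair (f, h) on 3 points.
Points agreeing under (f, g) but not (f, h) = 3; under (f, h) but not (f, g) = 2.
Triple-agreement = agreement-in-(f, g) minus points that agree under (f, g) but not (f, h):
|Eq(f, g, h)| = 4 - 3 = 1
(cross-check via (f, h): 3 - 2 = 1.)

1


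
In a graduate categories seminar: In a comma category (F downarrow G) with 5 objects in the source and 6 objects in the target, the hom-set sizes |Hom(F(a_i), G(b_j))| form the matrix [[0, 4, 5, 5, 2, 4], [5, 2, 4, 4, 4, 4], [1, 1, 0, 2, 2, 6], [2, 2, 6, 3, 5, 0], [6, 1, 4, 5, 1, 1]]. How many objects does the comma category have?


Objects of (F downarrow G) are triples (a, b, h: F(a)->G(b)).
The count equals the sum of all entries in the hom-matrix.
sum(row 0) = 20
sum(row 1) = 23
sum(row 2) = 12
sum(row 3) = 18
sum(row 4) = 18
Grand total = 91

91


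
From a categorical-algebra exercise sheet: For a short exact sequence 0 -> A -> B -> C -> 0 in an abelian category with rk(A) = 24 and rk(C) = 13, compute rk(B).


For a short exact sequence 0 -> A -> B -> C -> 0,
rank is additive: rank(B) = rank(A) + rank(C).
rank(B) = 24 + 13 = 37

37


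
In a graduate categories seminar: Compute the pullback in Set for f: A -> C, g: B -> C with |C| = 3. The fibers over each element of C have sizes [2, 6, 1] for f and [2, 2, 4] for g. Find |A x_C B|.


The pullback A x_C B consists of pairs (a, b) with f(a) = g(b).
For each element c in C, the fiber product has |f^-1(c)| * |g^-1(c)| elements.
Summing over C: 2 * 2 + 6 * 2 + 1 * 4
= 4 + 12 + 4 = 20

20


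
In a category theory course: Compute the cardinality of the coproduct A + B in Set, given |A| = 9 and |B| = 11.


In Set, the coproduct A + B is the disjoint union.
|A + B| = |A| + |B| = 9 + 11 = 20

20


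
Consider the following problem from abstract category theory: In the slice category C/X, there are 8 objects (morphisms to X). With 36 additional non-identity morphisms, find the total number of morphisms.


In the slice category C/X, objects are morphisms to X.
Identity morphisms: 8 (one per object of C/X).
Non-identity morphisms: 36.
Total = 8 + 36 = 44

44


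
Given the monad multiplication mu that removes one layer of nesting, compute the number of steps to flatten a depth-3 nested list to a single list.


Each application of mu: T^2 -> T removes one layer of nesting.
Starting at depth 3 (i.e., T^3(X)), we need to reach T(X).
Number of mu applications = 3 - 1 = 2

2


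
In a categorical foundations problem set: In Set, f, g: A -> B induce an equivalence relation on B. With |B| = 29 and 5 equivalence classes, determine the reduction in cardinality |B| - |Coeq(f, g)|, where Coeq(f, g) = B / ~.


The coequalizer Coeq(f, g) = B / ~ has one element per equivalence class.
|B| = 29, |Coeq(f, g)| = 5.
|B| - |Coeq(f, g)| = 29 - 5 = 24.

24


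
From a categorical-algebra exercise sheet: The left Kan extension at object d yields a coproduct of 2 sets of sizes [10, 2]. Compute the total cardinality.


Pointwise, the left Kan extension (Lan_F H)(d) is the colimit, indexed
by the comma category (F downarrow d), of H composed with the
projection (F downarrow d) -> C. Here that colimit is given
as a coproduct (disjoint union) of sets, so its cardinality is the
sum of the sizes of the summands.
Coproduct of sets with sizes: 10 + 2
= 12

12


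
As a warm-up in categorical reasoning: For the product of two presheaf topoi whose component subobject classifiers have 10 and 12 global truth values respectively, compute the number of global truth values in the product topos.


In a product of presheaf topoi E_1 x E_2, the subobject classifier
is Omega = Omega_1 x Omega_2 (componentwise), so
|Omega(top)| = |Omega_1(top_1)| * |Omega_2(top_2)|.
= 10 * 12 = 120.

120


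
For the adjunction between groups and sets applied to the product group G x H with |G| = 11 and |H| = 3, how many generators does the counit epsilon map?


The counit epsilon_K: F(U(K)) -> K of the Free-Forgetful adjunction
maps |K| generators of F(U(K)) into K. For K = G x H (the product group),
|G x H| = |G| * |H|.
Total generators mapped = 11 * 3 = 33.

33


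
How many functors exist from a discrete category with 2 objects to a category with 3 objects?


A functor from a discrete category C to D is determined by
where each object maps. Each of the 2 objects of C can map
to any of the 3 objects of D independently.
Number of functors = 3^2 = 9

9


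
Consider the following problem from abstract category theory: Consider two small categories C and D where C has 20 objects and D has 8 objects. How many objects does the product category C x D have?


The product category C x D has objects that are pairs (c, d).
Number of pairs = |Ob(C)| * |Ob(D)| = 20 * 8 = 160

160


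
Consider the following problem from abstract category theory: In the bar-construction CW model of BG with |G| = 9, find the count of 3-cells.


In the bar-construction CW model of BG, the n-cells are indexed by
n-tuples [g_1|...|g_n] of non-identity elements of G (degenerate
simplices with some g_i = e do not contribute cells), so there are
(|G| - 1)^n n-cells.
For dim = 3 with |G| = 9:
cells = (9 - 1)^3 = 8^3 = 512

512


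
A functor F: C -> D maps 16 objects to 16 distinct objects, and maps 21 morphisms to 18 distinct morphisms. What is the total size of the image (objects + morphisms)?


The image of F consists of distinct objects and distinct morphisms.
|Im(F)| on objects = 16
|Im(F)| on morphisms = 18
Total image cardinality = 16 + 18 = 34

34


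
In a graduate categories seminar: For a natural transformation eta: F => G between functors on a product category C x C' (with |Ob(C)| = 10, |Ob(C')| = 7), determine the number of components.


A natural transformation eta: F => G assigns one component morphism per
object of the domain category.
The domain is the product category C x C', so
|Ob(C x C')| = |Ob(C)| * |Ob(C')| = 10 * 7 = 70.
Therefore eta has 70 component morphisms.

70


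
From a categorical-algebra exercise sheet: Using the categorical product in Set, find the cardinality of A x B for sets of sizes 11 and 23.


In Set, the product A x B is the Cartesian product.
By the universal property, |A x B| = |A| * |B|.
|A x B| = 11 * 23 = 253

253


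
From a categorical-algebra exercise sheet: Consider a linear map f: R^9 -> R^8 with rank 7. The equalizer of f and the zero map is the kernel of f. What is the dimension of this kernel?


The equalizer of f and the zero map is ker(f).
By the rank-nullity theorem: dim(ker(f)) = dim(domain) - rank(f).
dim(ker(f)) = 9 - 7 = 2

2


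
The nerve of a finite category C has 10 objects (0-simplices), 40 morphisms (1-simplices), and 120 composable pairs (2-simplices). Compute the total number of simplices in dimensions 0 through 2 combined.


The 2-skeleton of the nerve N(C) consists of simplices in dimensions 0, 1, 2:
  |N(C)_0| = 10 (objects)
  |N(C)_1| = 40 (morphisms)
  |N(C)_2| = 120 (composable pairs)
Total = 10 + 40 + 120 = 170

170


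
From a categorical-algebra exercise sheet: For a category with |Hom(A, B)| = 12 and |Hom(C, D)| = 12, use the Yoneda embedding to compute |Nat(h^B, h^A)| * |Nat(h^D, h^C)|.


By the Yoneda lemma, Nat(h^B, h^A) is isomorphic to Hom(A, B),
so |Nat(h^B, h^A)| = |Hom(A, B)| and |Nat(h^D, h^C)| = |Hom(C, D)|.
|Hom(A, B)| = 12, |Hom(C, D)| = 12.
|Nat(h^B, h^A) x Nat(h^D, h^C)| = 12 * 12 = 144

144


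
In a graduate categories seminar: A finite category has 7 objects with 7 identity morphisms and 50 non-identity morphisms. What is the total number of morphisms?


Each object has an identity morphism, giving 7 identities.
Adding the 50 non-identity morphisms:
Total = 7 + 50 = 57

57


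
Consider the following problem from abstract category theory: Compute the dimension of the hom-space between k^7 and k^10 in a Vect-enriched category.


In Vect-enriched categories, Hom(k^n, k^m) is the space of m x n matrices.
dim(Hom(k^7, k^10)) = 10 * 7 = 70

70


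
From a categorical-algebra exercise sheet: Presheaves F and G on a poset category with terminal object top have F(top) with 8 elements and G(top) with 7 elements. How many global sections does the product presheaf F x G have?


Global sections of a presheaf on a poset with terminal top satisfy
Gamma(H) ~ H(top). Presheaves admit pointwise products, so
(F x G)(top) = F(top) x G(top) (Cartesian product).
|Gamma(F x G)| = |F(top)| * |G(top)| = 8 * 7 = 56.

56


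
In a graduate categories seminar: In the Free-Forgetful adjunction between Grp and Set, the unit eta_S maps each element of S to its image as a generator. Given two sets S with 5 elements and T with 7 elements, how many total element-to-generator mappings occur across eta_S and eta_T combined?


The unit eta_X: X -> U(F(X)) of the Free-Forgetful adjunction
maps each element of X to a generator of F(X). For X = S + T (disjoint
union in Set), |S + T| = |S| + |T|.
Total mappings = 5 + 7 = 12.

12


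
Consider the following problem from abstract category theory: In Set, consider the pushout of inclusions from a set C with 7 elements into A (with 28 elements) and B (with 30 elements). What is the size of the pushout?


The pushout A +_C B identifies the images of C in A and B.
|A +_C B| = |A| + |B| - |C| (for injections).
= 28 + 30 - 7 = 51

51


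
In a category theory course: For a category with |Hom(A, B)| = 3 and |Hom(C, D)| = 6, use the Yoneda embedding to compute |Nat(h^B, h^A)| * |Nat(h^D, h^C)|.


By the Yoneda lemma, Nat(h^B, h^A) is isomorphic to Hom(A, B),
so |Nat(h^B, h^A)| = |Hom(A, B)| and |Nat(h^D, h^C)| = |Hom(C, D)|.
|Hom(A, B)| = 3, |Hom(C, D)| = 6.
|Nat(h^B, h^A) x Nat(h^D, h^C)| = 3 * 6 = 18

18


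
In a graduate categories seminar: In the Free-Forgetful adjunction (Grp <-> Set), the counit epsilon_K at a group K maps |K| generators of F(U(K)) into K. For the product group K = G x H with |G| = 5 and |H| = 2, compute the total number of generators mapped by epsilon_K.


The counit epsilon_K: F(U(K)) -> K of the Free-Forgetful adjunction
maps |K| generators of F(U(K)) into K. For K = G x H (the product group),
|G x H| = |G| * |H|.
Total generators mapped = 5 * 2 = 10.

10


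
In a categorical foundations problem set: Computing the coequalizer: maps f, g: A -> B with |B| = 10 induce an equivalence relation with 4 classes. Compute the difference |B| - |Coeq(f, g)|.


The coequalizer Coeq(f, g) = B / ~ has one element per equivalence class.
|B| = 10, |Coeq(f, g)| = 4.
|B| - |Coeq(f, g)| = 10 - 4 = 6.

6


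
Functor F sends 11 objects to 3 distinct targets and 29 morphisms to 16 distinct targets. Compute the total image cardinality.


The image of F consists of distinct objects and distinct morphisms.
|Im(F)| on objects = 3
|Im(F)| on morphisms = 16
Total image cardinality = 3 + 16 = 19

19


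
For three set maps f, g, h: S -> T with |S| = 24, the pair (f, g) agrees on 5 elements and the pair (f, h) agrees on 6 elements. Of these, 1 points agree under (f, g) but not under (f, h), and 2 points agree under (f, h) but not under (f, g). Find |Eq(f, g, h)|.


Eq(f, g, h) is the triple-agreement set: points in S where all three
maps take the same value. Using inclusion-exclusion on the pairwise data:
Pair (f, g) agrees on 5 points; pair (f, h) on 6 points.
Points agreeing under (f, g) but not (f, h) = 1; under (f, h) but not (f, g) = 2.
Triple-agreement = agreement-in-(f, g) minus points that agree under (f, g) but not (f, h):
|Eq(f, g, h)| = 5 - 1 = 4
(cross-check via (f, h): 6 - 2 = 4.)

4


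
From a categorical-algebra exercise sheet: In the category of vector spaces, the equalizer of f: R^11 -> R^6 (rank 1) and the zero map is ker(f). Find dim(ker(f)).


The equalizer of f and the zero map is ker(f).
By the rank-nullity theorem: dim(ker(f)) = dim(domain) - rank(f).
dim(ker(f)) = 11 - 1 = 10

10


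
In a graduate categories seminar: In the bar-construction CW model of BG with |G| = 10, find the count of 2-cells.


In the bar-construction CW model of BG, the n-cells are indexed by
n-tuples [g_1|...|g_n] of non-identity elements of G (degenerate
simplices with some g_i = e do not contribute cells), so there are
(|G| - 1)^n n-cells.
For dim = 2 with |G| = 10:
cells = (10 - 1)^2 = 9^2 = 81

81


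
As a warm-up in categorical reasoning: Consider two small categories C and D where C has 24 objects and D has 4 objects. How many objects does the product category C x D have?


The product category C x D has objects that are pairs (c, d).
Number of pairs = |Ob(C)| * |Ob(D)| = 24 * 4 = 96

96


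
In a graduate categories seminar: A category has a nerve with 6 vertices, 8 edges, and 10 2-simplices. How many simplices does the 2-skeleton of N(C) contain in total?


The 2-skeleton of the nerve N(C) consists of simplices in dimensions 0, 1, 2:
  |N(C)_0| = 6 (objects)
  |N(C)_1| = 8 (morphisms)
  |N(C)_2| = 10 (composable pairs)
Total = 6 + 8 + 10 = 24

24


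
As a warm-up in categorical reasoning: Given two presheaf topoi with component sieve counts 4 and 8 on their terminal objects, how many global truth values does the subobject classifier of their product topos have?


In a product of presheaf topoi E_1 x E_2, the subobject classifier
is Omega = Omega_1 x Omega_2 (componentwise), so
|Omega(top)| = |Omega_1(top_1)| * |Omega_2(top_2)|.
= 4 * 8 = 32.

32


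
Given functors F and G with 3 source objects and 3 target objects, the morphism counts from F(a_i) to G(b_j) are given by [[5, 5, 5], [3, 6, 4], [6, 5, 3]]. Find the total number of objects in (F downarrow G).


Objects of (F downarrow G) are triples (a, b, h: F(a)->G(b)).
The count equals the sum of all entries in the hom-matrix.
sum(row 0) = 15
sum(row 1) = 13
sum(row 2) = 14
Grand total = 42

42


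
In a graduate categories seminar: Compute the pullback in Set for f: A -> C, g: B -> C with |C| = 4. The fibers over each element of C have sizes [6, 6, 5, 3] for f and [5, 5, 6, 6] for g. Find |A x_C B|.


The pullback A x_C B consists of pairs (a, b) with f(a) = g(b).
For each element c in C, the fiber product has |f^-1(c)| * |g^-1(c)| elements.
Summing over C: 6 * 5 + 6 * 5 + 5 * 6 + 3 * 6
= 30 + 30 + 30 + 18 = 108

108


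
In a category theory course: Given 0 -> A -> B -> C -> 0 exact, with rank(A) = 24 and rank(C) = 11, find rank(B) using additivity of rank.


For a short exact sequence 0 -> A -> B -> C -> 0,
rank is additive: rank(B) = rank(A) + rank(C).
rank(B) = 24 + 11 = 35

35


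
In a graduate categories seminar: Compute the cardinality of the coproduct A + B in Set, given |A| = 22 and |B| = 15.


In Set, the coproduct A + B is the disjoint union.
|A + B| = |A| + |B| = 22 + 15 = 37

37


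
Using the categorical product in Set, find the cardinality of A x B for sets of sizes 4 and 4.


In Set, the product A x B is the Cartesian product.
By the universal property, |A x B| = |A| * |B|.
|A x B| = 4 * 4 = 16

16


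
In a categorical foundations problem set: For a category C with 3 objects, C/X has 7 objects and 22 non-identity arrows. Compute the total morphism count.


In the slice category C/X, objects are morphisms to X.
Identity morphisms: 7 (one per object of C/X).
Non-identity morphisms: 22.
Total = 7 + 22 = 29

29


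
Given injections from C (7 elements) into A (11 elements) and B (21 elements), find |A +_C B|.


The pushout A +_C B identifies the images of C in A and B.
|A +_C B| = |A| + |B| - |C| (for injections).
= 11 + 21 - 7 = 25

25


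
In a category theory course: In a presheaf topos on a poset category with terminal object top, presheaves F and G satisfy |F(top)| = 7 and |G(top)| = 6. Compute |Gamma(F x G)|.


Global sections of a presheaf on a poset with terminal top satisfy
Gamma(H) ~ H(top). Presheaves admit pointwise products, so
(F x G)(top) = F(top) x G(top) (Cartesian product).
|Gamma(F x G)| = |F(top)| * |G(top)| = 7 * 6 = 42.

42


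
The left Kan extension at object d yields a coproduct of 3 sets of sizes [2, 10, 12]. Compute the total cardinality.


Pointwise, the left Kan extension (Lan_F H)(d) is the colimit, indexed
by the comma category (F downarrow d), of H composed with the
projection (F downarrow d) -> C. Here that colimit is given
as a coproduct (disjoint union) of sets, so its cardinality is the
sum of the sizes of the summands.
Coproduct of sets with sizes: 2 + 10 + 12
= 24

24


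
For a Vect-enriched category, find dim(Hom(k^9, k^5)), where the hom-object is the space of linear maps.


In Vect-enriched categories, Hom(k^n, k^m) is the space of m x n matrices.
dim(Hom(k^9, k^5)) = 5 * 9 = 45

45


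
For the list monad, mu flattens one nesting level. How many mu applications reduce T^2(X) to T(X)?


Each application of mu: T^2 -> T removes one layer of nesting.
Starting at depth 2 (i.e., T^2(X)), we need to reach T(X).
Number of mu applications = 2 - 1 = 1

1


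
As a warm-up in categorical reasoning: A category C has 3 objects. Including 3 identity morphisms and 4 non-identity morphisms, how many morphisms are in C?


Each object has an identity morphism, giving 3 identities.
Adding the 4 non-identity morphisms:
Total = 3 + 4 = 7

7


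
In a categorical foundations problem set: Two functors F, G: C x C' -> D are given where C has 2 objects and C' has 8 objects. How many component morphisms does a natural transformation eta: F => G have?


A natural transformation eta: F => G assigns one component morphism per
object of the domain category.
The domain is the product category C x C', so
|Ob(C x C')| = |Ob(C)| * |Ob(C')| = 2 * 8 = 16.
Therefore eta has 16 component morphisms.

16


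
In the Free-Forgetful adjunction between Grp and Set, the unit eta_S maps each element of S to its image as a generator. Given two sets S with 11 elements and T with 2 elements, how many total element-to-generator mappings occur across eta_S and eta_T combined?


The unit eta_X: X -> U(F(X)) of the Free-Forgetful adjunction
maps each element of X to a generator of F(X). For X = S + T (disjoint
union in Set), |S + T| = |S| + |T|.
Total mappings = 11 + 2 = 13.

13


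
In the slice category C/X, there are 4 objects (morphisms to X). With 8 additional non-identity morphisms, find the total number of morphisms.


In the slice category C/X, objects are morphisms to X.
Identity morphisms: 4 (one per object of C/X).
Non-identity morphisms: 8.
Total = 4 + 8 = 12

12


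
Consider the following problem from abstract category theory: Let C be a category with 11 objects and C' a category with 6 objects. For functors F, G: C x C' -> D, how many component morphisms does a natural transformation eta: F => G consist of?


A natural transformation eta: F => G assigns one component morphism per
object of the domain category.
The domain is the product category C x C', so
|Ob(C x C')| = |Ob(C)| * |Ob(C')| = 11 * 6 = 66.
Therefore eta has 66 component morphisms.

66


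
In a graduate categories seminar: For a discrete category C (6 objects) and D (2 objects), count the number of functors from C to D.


A functor from a discrete category C to D is determined by
where each object maps. Each of the 6 objects of C can map
to any of the 2 objects of D independently.
Number of functors = 2^6 = 64

64


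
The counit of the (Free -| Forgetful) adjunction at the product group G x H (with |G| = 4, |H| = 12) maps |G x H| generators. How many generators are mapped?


The counit epsilon_K: F(U(K)) -> K of the Free-Forgetful adjunction
maps |K| generators of F(U(K)) into K. For K = G x H (the product group),
|G x H| = |G| * |H|.
Total generators mapped = 4 * 12 = 48.

48


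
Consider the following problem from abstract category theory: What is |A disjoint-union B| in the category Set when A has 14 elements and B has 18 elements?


In Set, the coproduct A + B is the disjoint union.
|A + B| = |A| + |B| = 14 + 18 = 32

32


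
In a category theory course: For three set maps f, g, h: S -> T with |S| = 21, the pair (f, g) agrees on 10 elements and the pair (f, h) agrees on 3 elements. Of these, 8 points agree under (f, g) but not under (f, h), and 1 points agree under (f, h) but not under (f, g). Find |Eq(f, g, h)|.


Eq(f, g, h) is the triple-agreement set: points in S where all three
maps take the same value. Using inclusion-exclusion on the pairwise data:
Pair (f, g) agrees on 10 points; pair (f, h) on 3 points.
Points agreeing under (f, g) but not (f, h) = 8; under (f, h) but not (f, g) = 1.
Triple-agreement = agreement-in-(f, g) minus points that agree under (f, g) but not (f, h):
|Eq(f, g, h)| = 10 - 8 = 2
(cross-check via (f, h): 3 - 1 = 2.)

2


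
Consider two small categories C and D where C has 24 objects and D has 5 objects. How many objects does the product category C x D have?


The product category C x D has objects that are pairs (c, d).
Number of pairs = |Ob(C)| * |Ob(D)| = 24 * 5 = 120

120


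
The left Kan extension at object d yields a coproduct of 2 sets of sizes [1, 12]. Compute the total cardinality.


Pointwise, the left Kan extension (Lan_F H)(d) is the colimit, indexed
by the comma category (F downarrow d), of H composed with the
projection (F downarrow d) -> C. Here that colimit is given
as a coproduct (disjoint union) of sets, so its cardinality is the
sum of the sizes of the summands.
Coproduct of sets with sizes: 1 + 12
= 13

13


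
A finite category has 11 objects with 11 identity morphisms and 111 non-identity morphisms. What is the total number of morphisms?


Each object has an identity morphism, giving 11 identities.
Adding the 111 non-identity morphisms:
Total = 11 + 111 = 122

122


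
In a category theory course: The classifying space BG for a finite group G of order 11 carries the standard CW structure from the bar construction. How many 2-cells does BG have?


In the bar-construction CW model of BG, the n-cells are indexed by
n-tuples [g_1|...|g_n] of non-identity elements of G (degenerate
simplices with some g_i = e do not contribute cells), so there are
(|G| - 1)^n n-cells.
For dim = 2 with |G| = 11:
cells = (11 - 1)^2 = 10^2 = 100

100


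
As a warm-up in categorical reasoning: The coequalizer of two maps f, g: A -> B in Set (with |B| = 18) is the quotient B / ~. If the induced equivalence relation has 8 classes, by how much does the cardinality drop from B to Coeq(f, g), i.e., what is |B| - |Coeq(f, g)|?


The coequalizer Coeq(f, g) = B / ~ has one element per equivalence class.
|B| = 18, |Coeq(f, g)| = 8.
|B| - |Coeq(f, g)| = 18 - 8 = 10.

10


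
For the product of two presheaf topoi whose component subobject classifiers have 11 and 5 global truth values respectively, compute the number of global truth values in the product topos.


In a product of presheaf topoi E_1 x E_2, the subobject classifier
is Omega = Omega_1 x Omega_2 (componentwise), so
|Omega(top)| = |Omega_1(top_1)| * |Omega_2(top_2)|.
= 11 * 5 = 55.

55


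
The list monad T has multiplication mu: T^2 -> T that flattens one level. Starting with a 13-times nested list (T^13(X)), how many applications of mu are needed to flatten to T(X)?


Each application of mu: T^2 -> T removes one layer of nesting.
Starting at depth 13 (i.e., T^13(X)), we need to reach T(X).
Number of mu applications = 13 - 1 = 12

12


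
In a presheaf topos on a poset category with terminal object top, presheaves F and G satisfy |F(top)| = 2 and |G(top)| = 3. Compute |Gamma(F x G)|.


Global sections of a presheaf on a poset with terminal top satisfy
Gamma(H) ~ H(top). Presheaves admit pointwise products, so
(F x G)(top) = F(top) x G(top) (Cartesian product).
|Gamma(F x G)| = |F(top)| * |G(top)| = 2 * 3 = 6.

6


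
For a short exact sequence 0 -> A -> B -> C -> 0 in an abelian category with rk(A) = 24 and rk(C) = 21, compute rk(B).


For a short exact sequence 0 -> A -> B -> C -> 0,
rank is additive: rank(B) = rank(A) + rank(C).
rank(B) = 24 + 21 = 45

45


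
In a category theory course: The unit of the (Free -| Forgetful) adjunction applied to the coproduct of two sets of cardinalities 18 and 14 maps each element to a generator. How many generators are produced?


The unit eta_X: X -> U(F(X)) of the Free-Forgetful adjunction
maps each element of X to a generator of F(X). For X = S + T (disjoint
union in Set), |S + T| = |S| + |T|.
Total mappings = 18 + 14 = 32.

32


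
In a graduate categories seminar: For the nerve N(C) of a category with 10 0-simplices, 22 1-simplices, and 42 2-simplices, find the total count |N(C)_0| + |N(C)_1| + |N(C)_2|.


The 2-skeleton of the nerve N(C) consists of simplices in dimensions 0, 1, 2:
  |N(C)_0| = 10 (objects)
  |N(C)_1| = 22 (morphisms)
  |N(C)_2| = 42 (composable pairs)
Total = 10 + 22 + 42 = 74

74


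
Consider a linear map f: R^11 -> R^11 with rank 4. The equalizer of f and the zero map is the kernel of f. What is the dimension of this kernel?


The equalizer of f and the zero map is ker(f).
By the rank-nullity theorem: dim(ker(f)) = dim(domain) - rank(f).
dim(ker(f)) = 11 - 4 = 7

7


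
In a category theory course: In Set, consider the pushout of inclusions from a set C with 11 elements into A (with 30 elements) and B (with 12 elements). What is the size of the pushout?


The pushout A +_C B identifies the images of C in A and B.
|A +_C B| = |A| + |B| - |C| (for injections).
= 30 + 12 - 11 = 31

31


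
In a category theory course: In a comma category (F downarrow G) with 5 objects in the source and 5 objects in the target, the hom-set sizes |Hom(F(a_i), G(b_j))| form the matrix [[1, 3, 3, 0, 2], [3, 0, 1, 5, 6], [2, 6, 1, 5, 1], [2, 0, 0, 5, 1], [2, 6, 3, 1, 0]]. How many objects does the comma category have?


Objects of (F downarrow G) are triples (a, b, h: F(a)->G(b)).
The count equals the sum of all entries in the hom-matrix.
sum(row 0) = 9
sum(row 1) = 15
sum(row 2) = 15
sum(row 3) = 8
sum(row 4) = 12
Grand total = 59

59


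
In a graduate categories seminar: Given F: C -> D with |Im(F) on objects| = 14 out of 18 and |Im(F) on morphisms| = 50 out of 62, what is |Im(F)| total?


The image of F consists of distinct objects and distinct morphisms.
|Im(F)| on objects = 14
|Im(F)| on morphisms = 50
Total image cardinality = 14 + 50 = 64

64


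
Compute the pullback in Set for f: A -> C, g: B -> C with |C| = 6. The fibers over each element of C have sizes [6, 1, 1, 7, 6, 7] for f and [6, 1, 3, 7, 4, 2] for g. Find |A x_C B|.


The pullback A x_C B consists of pairs (a, b) with f(a) = g(b).
For each element c in C, the fiber product has |f^-1(c)| * |g^-1(c)| elements.
Summing over C: 6 * 6 + 1 * 1 + 1 * 3 + 7 * 7 + 6 * 4 + 7 * 2
= 36 + 1 + 3 + 49 + 24 + 14 = 127

127
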